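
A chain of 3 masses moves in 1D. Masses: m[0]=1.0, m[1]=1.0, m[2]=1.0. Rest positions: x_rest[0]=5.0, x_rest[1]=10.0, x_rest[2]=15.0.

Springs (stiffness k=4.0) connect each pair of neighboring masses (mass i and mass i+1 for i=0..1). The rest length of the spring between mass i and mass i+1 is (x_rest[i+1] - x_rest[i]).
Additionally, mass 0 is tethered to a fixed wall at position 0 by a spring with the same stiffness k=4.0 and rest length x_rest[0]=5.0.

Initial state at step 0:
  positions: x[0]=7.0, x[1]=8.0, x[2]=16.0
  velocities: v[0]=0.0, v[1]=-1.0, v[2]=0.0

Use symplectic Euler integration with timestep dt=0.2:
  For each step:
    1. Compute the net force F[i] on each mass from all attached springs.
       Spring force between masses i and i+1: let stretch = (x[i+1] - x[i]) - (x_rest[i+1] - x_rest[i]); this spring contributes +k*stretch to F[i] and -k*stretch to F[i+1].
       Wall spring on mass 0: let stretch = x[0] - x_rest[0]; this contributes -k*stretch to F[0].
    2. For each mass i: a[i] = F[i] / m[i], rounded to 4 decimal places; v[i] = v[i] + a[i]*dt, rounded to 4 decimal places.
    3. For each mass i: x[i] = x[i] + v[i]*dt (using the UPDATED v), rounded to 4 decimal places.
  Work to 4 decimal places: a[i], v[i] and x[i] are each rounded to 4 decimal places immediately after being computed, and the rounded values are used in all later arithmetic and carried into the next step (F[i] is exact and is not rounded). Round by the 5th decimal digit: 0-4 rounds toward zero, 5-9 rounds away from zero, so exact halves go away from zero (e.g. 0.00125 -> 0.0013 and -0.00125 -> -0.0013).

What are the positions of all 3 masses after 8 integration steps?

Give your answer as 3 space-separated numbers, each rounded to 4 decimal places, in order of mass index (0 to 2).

Answer: 6.6355 7.3232 15.5395

Derivation:
Step 0: x=[7.0000 8.0000 16.0000] v=[0.0000 -1.0000 0.0000]
Step 1: x=[6.0400 8.9200 15.5200] v=[-4.8000 4.6000 -2.4000]
Step 2: x=[4.5744 10.4352 14.7840] v=[-7.3280 7.5760 -3.6800]
Step 3: x=[3.3146 11.7085 14.1522] v=[-6.2989 6.3664 -3.1590]
Step 4: x=[2.8675 12.0297 13.9294] v=[-2.2355 1.6062 -1.1140]
Step 5: x=[3.4276 11.1889 14.2026] v=[2.8003 -4.2038 1.3662]
Step 6: x=[4.6811 9.5885 14.7936] v=[6.2673 -8.0019 2.9552]
Step 7: x=[5.9708 8.0358 15.3518] v=[6.4483 -7.7637 2.7911]
Step 8: x=[6.6355 7.3232 15.5395] v=[3.3237 -3.5629 0.9383]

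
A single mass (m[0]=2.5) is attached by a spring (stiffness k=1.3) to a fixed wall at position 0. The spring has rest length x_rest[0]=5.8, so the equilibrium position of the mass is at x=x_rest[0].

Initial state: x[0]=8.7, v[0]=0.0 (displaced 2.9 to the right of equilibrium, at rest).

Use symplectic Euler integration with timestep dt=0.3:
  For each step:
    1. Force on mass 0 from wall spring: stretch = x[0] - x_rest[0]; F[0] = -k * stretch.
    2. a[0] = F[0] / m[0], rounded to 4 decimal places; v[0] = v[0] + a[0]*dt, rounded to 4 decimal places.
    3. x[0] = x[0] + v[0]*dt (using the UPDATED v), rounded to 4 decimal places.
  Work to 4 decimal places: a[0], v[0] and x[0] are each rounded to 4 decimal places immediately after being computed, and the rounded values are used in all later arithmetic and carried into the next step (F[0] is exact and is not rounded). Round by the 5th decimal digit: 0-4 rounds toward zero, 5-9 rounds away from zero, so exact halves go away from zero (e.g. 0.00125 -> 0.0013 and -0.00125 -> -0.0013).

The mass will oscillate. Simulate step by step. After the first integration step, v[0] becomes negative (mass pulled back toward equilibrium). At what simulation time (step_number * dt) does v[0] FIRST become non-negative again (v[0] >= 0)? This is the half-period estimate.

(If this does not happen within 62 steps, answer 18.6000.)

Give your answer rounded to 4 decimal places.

Step 0: x=[8.7000] v=[0.0000]
Step 1: x=[8.5643] v=[-0.4524]
Step 2: x=[8.2992] v=[-0.8836]
Step 3: x=[7.9172] v=[-1.2735]
Step 4: x=[7.4361] v=[-1.6038]
Step 5: x=[6.8784] v=[-1.8590]
Step 6: x=[6.2702] v=[-2.0272]
Step 7: x=[5.6400] v=[-2.1006]
Step 8: x=[5.0173] v=[-2.0756]
Step 9: x=[4.4313] v=[-1.9535]
Step 10: x=[3.9093] v=[-1.7400]
Step 11: x=[3.4758] v=[-1.4450]
Step 12: x=[3.1511] v=[-1.0824]
Step 13: x=[2.9503] v=[-0.6692]
Step 14: x=[2.8829] v=[-0.2247]
Step 15: x=[2.9520] v=[0.2304]
First v>=0 after going negative at step 15, time=4.5000

Answer: 4.5000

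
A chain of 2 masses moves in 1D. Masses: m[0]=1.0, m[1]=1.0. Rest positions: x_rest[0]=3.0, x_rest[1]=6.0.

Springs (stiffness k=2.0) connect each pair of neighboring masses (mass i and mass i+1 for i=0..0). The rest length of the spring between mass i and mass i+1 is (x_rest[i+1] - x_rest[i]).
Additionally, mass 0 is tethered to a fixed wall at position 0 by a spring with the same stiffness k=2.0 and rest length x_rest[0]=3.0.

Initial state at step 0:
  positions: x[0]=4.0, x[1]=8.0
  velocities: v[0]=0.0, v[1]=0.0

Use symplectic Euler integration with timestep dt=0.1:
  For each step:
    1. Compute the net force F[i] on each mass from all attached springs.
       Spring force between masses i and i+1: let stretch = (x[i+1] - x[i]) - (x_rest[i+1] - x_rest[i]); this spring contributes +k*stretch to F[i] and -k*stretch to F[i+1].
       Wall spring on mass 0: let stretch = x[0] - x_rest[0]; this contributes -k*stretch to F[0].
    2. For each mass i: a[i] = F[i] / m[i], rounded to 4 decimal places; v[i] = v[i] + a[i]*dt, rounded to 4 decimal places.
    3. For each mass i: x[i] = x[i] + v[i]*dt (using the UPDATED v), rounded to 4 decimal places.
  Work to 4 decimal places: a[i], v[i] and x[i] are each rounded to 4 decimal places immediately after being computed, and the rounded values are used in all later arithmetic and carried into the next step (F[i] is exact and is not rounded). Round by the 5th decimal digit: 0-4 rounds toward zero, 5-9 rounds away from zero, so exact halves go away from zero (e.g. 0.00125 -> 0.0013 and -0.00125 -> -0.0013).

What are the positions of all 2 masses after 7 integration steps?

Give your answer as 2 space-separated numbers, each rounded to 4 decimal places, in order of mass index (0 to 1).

Step 0: x=[4.0000 8.0000] v=[0.0000 0.0000]
Step 1: x=[4.0000 7.9800] v=[0.0000 -0.2000]
Step 2: x=[3.9996 7.9404] v=[-0.0040 -0.3960]
Step 3: x=[3.9980 7.8820] v=[-0.0158 -0.5842]
Step 4: x=[3.9941 7.8059] v=[-0.0386 -0.7610]
Step 5: x=[3.9866 7.7136] v=[-0.0751 -0.9234]
Step 6: x=[3.9739 7.6067] v=[-0.1270 -1.0688]
Step 7: x=[3.9544 7.4872] v=[-0.1952 -1.1954]

Answer: 3.9544 7.4872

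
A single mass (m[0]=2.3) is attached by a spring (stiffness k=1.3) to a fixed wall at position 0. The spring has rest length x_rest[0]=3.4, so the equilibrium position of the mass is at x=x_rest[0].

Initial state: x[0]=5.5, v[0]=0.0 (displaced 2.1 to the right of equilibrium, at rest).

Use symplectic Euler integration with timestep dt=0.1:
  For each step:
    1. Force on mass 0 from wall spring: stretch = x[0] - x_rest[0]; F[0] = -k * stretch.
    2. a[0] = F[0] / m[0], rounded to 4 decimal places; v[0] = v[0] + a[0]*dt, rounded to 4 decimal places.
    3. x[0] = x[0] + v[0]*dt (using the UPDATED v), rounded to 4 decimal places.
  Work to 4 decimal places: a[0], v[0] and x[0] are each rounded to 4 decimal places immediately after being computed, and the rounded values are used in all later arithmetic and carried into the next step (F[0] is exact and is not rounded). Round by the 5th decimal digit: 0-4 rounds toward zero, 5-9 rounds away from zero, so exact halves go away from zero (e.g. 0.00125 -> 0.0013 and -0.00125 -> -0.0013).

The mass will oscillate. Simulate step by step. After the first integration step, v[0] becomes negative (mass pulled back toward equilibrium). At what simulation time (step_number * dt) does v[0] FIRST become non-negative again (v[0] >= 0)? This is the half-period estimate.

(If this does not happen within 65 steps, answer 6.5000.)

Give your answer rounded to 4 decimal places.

Answer: 4.2000

Derivation:
Step 0: x=[5.5000] v=[0.0000]
Step 1: x=[5.4881] v=[-0.1187]
Step 2: x=[5.4644] v=[-0.2367]
Step 3: x=[5.4291] v=[-0.3534]
Step 4: x=[5.3823] v=[-0.4681]
Step 5: x=[5.3243] v=[-0.5801]
Step 6: x=[5.2554] v=[-0.6889]
Step 7: x=[5.1760] v=[-0.7938]
Step 8: x=[5.0866] v=[-0.8942]
Step 9: x=[4.9877] v=[-0.9895]
Step 10: x=[4.8798] v=[-1.0792]
Step 11: x=[4.7635] v=[-1.1628]
Step 12: x=[4.6395] v=[-1.2399]
Step 13: x=[4.5085] v=[-1.3100]
Step 14: x=[4.3712] v=[-1.3727]
Step 15: x=[4.2284] v=[-1.4276]
Step 16: x=[4.0810] v=[-1.4744]
Step 17: x=[3.9297] v=[-1.5129]
Step 18: x=[3.7754] v=[-1.5428]
Step 19: x=[3.6190] v=[-1.5640]
Step 20: x=[3.4614] v=[-1.5764]
Step 21: x=[3.3034] v=[-1.5799]
Step 22: x=[3.1460] v=[-1.5744]
Step 23: x=[2.9900] v=[-1.5600]
Step 24: x=[2.8363] v=[-1.5368]
Step 25: x=[2.6858] v=[-1.5049]
Step 26: x=[2.5394] v=[-1.4645]
Step 27: x=[2.3978] v=[-1.4159]
Step 28: x=[2.2619] v=[-1.3593]
Step 29: x=[2.1324] v=[-1.2950]
Step 30: x=[2.0101] v=[-1.2234]
Step 31: x=[1.8956] v=[-1.1448]
Step 32: x=[1.7896] v=[-1.0598]
Step 33: x=[1.6927] v=[-0.9688]
Step 34: x=[1.6055] v=[-0.8723]
Step 35: x=[1.5284] v=[-0.7709]
Step 36: x=[1.4619] v=[-0.6651]
Step 37: x=[1.4063] v=[-0.5556]
Step 38: x=[1.3620] v=[-0.4429]
Step 39: x=[1.3292] v=[-0.3277]
Step 40: x=[1.3081] v=[-0.2107]
Step 41: x=[1.2989] v=[-0.0925]
Step 42: x=[1.3015] v=[0.0263]
First v>=0 after going negative at step 42, time=4.2000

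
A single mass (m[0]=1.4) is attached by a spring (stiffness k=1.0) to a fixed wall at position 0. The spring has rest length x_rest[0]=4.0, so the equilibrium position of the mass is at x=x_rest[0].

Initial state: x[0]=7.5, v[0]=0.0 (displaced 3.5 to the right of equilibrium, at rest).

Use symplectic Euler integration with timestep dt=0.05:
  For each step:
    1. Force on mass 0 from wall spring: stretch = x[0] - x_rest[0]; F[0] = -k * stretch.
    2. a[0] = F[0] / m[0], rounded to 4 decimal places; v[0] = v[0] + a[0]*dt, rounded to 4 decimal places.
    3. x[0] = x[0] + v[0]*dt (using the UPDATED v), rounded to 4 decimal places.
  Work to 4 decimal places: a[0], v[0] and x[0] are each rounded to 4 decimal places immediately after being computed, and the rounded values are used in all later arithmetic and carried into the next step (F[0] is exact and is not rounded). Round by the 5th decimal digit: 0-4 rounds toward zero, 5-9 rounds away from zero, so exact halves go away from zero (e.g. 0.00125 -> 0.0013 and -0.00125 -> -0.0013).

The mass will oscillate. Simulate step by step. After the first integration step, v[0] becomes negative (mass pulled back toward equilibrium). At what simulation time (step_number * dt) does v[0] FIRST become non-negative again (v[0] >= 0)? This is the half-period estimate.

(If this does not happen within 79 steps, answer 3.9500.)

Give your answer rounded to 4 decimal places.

Answer: 3.7500

Derivation:
Step 0: x=[7.5000] v=[0.0000]
Step 1: x=[7.4938] v=[-0.1250]
Step 2: x=[7.4813] v=[-0.2498]
Step 3: x=[7.4626] v=[-0.3741]
Step 4: x=[7.4377] v=[-0.4978]
Step 5: x=[7.4067] v=[-0.6206]
Step 6: x=[7.3696] v=[-0.7423]
Step 7: x=[7.3265] v=[-0.8626]
Step 8: x=[7.2774] v=[-0.9814]
Step 9: x=[7.2225] v=[-1.0985]
Step 10: x=[7.1618] v=[-1.2136]
Step 11: x=[7.0955] v=[-1.3265]
Step 12: x=[7.0236] v=[-1.4371]
Step 13: x=[6.9463] v=[-1.5451]
Step 14: x=[6.8638] v=[-1.6503]
Step 15: x=[6.7762] v=[-1.7526]
Step 16: x=[6.6836] v=[-1.8518]
Step 17: x=[6.5862] v=[-1.9476]
Step 18: x=[6.4842] v=[-2.0400]
Step 19: x=[6.3778] v=[-2.1287]
Step 20: x=[6.2671] v=[-2.2136]
Step 21: x=[6.1524] v=[-2.2946]
Step 22: x=[6.0338] v=[-2.3715]
Step 23: x=[5.9116] v=[-2.4441]
Step 24: x=[5.7860] v=[-2.5124]
Step 25: x=[5.6572] v=[-2.5762]
Step 26: x=[5.5254] v=[-2.6354]
Step 27: x=[5.3909] v=[-2.6899]
Step 28: x=[5.2539] v=[-2.7396]
Step 29: x=[5.1147] v=[-2.7844]
Step 30: x=[4.9735] v=[-2.8242]
Step 31: x=[4.8306] v=[-2.8590]
Step 32: x=[4.6862] v=[-2.8887]
Step 33: x=[4.5405] v=[-2.9132]
Step 34: x=[4.3939] v=[-2.9325]
Step 35: x=[4.2466] v=[-2.9466]
Step 36: x=[4.0988] v=[-2.9554]
Step 37: x=[3.9509] v=[-2.9589]
Step 38: x=[3.8030] v=[-2.9571]
Step 39: x=[3.6555] v=[-2.9501]
Step 40: x=[3.5086] v=[-2.9378]
Step 41: x=[3.3626] v=[-2.9203]
Step 42: x=[3.2177] v=[-2.8975]
Step 43: x=[3.0742] v=[-2.8696]
Step 44: x=[2.9324] v=[-2.8365]
Step 45: x=[2.7925] v=[-2.7984]
Step 46: x=[2.6547] v=[-2.7553]
Step 47: x=[2.5193] v=[-2.7073]
Step 48: x=[2.3866] v=[-2.6544]
Step 49: x=[2.2568] v=[-2.5968]
Step 50: x=[2.1301] v=[-2.5345]
Step 51: x=[2.0067] v=[-2.4677]
Step 52: x=[1.8869] v=[-2.3965]
Step 53: x=[1.7709] v=[-2.3210]
Step 54: x=[1.6588] v=[-2.2414]
Step 55: x=[1.5509] v=[-2.1578]
Step 56: x=[1.4474] v=[-2.0703]
Step 57: x=[1.3484] v=[-1.9791]
Step 58: x=[1.2542] v=[-1.8844]
Step 59: x=[1.1649] v=[-1.7863]
Step 60: x=[1.0807] v=[-1.6850]
Step 61: x=[1.0017] v=[-1.5807]
Step 62: x=[0.9280] v=[-1.4736]
Step 63: x=[0.8598] v=[-1.3639]
Step 64: x=[0.7972] v=[-1.2518]
Step 65: x=[0.7403] v=[-1.1374]
Step 66: x=[0.6893] v=[-1.0210]
Step 67: x=[0.6442] v=[-0.9028]
Step 68: x=[0.6051] v=[-0.7830]
Step 69: x=[0.5720] v=[-0.6618]
Step 70: x=[0.5450] v=[-0.5394]
Step 71: x=[0.5242] v=[-0.4160]
Step 72: x=[0.5096] v=[-0.2919]
Step 73: x=[0.5012] v=[-0.1672]
Step 74: x=[0.4991] v=[-0.0422]
Step 75: x=[0.5032] v=[0.0828]
First v>=0 after going negative at step 75, time=3.7500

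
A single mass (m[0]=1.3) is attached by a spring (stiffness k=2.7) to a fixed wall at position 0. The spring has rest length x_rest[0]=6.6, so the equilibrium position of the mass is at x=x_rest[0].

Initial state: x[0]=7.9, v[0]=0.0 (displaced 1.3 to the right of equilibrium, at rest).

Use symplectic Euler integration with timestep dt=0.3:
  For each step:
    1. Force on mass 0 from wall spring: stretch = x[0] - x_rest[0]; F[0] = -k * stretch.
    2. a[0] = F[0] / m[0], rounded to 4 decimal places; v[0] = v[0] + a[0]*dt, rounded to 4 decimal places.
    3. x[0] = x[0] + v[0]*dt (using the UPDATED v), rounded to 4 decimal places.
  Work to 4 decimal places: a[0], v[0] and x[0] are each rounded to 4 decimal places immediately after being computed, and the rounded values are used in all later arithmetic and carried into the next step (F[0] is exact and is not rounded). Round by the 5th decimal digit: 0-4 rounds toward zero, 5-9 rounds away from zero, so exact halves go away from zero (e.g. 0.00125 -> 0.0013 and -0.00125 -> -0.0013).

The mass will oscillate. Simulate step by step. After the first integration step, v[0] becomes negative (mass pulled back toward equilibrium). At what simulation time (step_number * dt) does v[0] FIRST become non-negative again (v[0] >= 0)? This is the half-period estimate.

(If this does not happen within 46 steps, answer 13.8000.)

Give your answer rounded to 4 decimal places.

Step 0: x=[7.9000] v=[0.0000]
Step 1: x=[7.6570] v=[-0.8100]
Step 2: x=[7.2164] v=[-1.4686]
Step 3: x=[6.6606] v=[-1.8527]
Step 4: x=[6.0935] v=[-1.8905]
Step 5: x=[5.6210] v=[-1.5749]
Step 6: x=[5.3315] v=[-0.9649]
Step 7: x=[5.2792] v=[-0.1745]
Step 8: x=[5.4738] v=[0.6485]
First v>=0 after going negative at step 8, time=2.4000

Answer: 2.4000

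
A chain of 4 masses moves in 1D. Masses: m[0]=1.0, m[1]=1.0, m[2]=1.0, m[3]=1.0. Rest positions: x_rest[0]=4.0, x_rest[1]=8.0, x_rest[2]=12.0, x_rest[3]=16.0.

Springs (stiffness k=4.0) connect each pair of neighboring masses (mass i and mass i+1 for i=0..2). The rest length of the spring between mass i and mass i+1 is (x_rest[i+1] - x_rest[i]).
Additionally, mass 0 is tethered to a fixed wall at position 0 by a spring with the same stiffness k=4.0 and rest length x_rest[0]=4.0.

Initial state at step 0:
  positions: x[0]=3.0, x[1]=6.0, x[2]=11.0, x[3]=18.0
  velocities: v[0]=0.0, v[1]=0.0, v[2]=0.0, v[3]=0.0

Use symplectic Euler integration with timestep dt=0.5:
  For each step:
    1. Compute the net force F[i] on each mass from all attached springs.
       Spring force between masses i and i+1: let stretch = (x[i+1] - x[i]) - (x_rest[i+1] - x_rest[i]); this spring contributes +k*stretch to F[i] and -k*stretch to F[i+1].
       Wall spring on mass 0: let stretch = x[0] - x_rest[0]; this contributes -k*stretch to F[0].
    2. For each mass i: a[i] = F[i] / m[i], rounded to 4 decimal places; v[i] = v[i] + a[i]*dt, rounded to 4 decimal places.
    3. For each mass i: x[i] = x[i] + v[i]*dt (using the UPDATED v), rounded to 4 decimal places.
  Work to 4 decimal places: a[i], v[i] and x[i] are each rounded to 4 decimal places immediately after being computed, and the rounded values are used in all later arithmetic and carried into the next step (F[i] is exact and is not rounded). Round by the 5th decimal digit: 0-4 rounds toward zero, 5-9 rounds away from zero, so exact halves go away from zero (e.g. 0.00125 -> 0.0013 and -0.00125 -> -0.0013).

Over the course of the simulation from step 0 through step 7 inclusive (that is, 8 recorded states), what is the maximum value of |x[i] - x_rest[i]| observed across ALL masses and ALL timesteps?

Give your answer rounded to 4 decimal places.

Answer: 3.0000

Derivation:
Step 0: x=[3.0000 6.0000 11.0000 18.0000] v=[0.0000 0.0000 0.0000 0.0000]
Step 1: x=[3.0000 8.0000 13.0000 15.0000] v=[0.0000 4.0000 4.0000 -6.0000]
Step 2: x=[5.0000 10.0000 12.0000 14.0000] v=[4.0000 4.0000 -2.0000 -2.0000]
Step 3: x=[7.0000 9.0000 11.0000 15.0000] v=[4.0000 -2.0000 -2.0000 2.0000]
Step 4: x=[4.0000 8.0000 12.0000 16.0000] v=[-6.0000 -2.0000 2.0000 2.0000]
Step 5: x=[1.0000 7.0000 13.0000 17.0000] v=[-6.0000 -2.0000 2.0000 2.0000]
Step 6: x=[3.0000 6.0000 12.0000 18.0000] v=[4.0000 -2.0000 -2.0000 2.0000]
Step 7: x=[5.0000 8.0000 11.0000 17.0000] v=[4.0000 4.0000 -2.0000 -2.0000]
Max displacement = 3.0000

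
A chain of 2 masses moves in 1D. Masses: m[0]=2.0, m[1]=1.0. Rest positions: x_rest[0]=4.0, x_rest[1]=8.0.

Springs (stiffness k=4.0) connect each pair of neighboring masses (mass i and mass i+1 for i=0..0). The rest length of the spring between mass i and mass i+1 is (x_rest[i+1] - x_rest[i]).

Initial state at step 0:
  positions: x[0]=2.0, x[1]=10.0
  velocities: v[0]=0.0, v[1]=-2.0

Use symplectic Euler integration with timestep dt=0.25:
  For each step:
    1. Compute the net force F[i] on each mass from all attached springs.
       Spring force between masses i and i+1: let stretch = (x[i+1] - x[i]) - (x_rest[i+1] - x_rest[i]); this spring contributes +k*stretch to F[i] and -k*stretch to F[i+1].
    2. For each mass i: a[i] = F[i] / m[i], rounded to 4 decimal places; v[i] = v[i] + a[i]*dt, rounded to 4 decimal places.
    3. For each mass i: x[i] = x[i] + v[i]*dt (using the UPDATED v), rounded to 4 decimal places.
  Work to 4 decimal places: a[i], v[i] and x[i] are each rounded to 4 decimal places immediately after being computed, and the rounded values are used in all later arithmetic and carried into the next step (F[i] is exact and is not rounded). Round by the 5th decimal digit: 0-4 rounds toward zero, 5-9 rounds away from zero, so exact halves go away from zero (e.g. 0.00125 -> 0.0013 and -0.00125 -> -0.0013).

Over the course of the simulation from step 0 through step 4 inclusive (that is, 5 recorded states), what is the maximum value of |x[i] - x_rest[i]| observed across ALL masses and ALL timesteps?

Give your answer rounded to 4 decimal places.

Answer: 4.3203

Derivation:
Step 0: x=[2.0000 10.0000] v=[0.0000 -2.0000]
Step 1: x=[2.5000 8.5000] v=[2.0000 -6.0000]
Step 2: x=[3.2500 6.5000] v=[3.0000 -8.0000]
Step 3: x=[3.9063 4.6875] v=[2.6250 -7.2500]
Step 4: x=[4.1602 3.6797] v=[1.0156 -4.0312]
Max displacement = 4.3203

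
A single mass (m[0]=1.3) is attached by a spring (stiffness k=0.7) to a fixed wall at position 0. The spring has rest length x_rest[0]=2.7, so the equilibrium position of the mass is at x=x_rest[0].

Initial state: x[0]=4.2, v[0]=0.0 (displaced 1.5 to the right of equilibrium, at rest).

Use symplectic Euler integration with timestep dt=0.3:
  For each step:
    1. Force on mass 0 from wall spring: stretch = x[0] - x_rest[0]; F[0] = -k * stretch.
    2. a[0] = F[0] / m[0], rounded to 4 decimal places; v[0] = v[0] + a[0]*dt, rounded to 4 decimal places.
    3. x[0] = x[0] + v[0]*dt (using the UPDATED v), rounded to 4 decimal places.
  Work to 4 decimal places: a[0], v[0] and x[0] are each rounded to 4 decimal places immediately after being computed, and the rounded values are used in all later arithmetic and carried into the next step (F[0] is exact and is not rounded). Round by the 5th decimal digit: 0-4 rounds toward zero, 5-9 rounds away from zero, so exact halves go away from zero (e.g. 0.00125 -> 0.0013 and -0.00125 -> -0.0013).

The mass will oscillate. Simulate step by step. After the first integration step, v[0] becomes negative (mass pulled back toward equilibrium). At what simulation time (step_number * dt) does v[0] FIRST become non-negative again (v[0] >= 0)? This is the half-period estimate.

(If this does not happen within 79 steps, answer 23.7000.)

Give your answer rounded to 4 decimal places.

Step 0: x=[4.2000] v=[0.0000]
Step 1: x=[4.1273] v=[-0.2423]
Step 2: x=[3.9854] v=[-0.4729]
Step 3: x=[3.7813] v=[-0.6805]
Step 4: x=[3.5247] v=[-0.8552]
Step 5: x=[3.2282] v=[-0.9884]
Step 6: x=[2.9061] v=[-1.0737]
Step 7: x=[2.5740] v=[-1.1070]
Step 8: x=[2.2480] v=[-1.0867]
Step 9: x=[1.9439] v=[-1.0137]
Step 10: x=[1.6764] v=[-0.8916]
Step 11: x=[1.4585] v=[-0.7262]
Step 12: x=[1.3008] v=[-0.5257]
Step 13: x=[1.2109] v=[-0.2997]
Step 14: x=[1.1931] v=[-0.0592]
Step 15: x=[1.2484] v=[0.1842]
First v>=0 after going negative at step 15, time=4.5000

Answer: 4.5000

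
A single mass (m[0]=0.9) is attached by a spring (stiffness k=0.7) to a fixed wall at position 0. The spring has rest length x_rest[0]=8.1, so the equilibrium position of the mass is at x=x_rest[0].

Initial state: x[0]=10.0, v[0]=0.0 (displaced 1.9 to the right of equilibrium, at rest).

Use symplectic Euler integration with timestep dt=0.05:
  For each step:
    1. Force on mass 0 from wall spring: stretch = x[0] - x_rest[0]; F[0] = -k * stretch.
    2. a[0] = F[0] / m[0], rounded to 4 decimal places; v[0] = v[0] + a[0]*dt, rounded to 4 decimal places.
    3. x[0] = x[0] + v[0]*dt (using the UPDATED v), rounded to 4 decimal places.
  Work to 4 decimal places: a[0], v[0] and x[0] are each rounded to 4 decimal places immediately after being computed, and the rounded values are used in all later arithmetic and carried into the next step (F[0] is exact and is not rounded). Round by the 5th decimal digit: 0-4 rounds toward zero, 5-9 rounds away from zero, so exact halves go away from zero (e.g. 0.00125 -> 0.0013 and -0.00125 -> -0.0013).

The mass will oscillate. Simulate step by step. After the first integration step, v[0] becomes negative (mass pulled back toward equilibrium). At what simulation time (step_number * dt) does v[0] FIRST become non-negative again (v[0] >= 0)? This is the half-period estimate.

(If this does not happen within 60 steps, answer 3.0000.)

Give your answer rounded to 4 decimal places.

Answer: 3.0000

Derivation:
Step 0: x=[10.0000] v=[0.0000]
Step 1: x=[9.9963] v=[-0.0739]
Step 2: x=[9.9889] v=[-0.1476]
Step 3: x=[9.9778] v=[-0.2211]
Step 4: x=[9.9631] v=[-0.2941]
Step 5: x=[9.9448] v=[-0.3666]
Step 6: x=[9.9229] v=[-0.4383]
Step 7: x=[9.8974] v=[-0.5092]
Step 8: x=[9.8684] v=[-0.5791]
Step 9: x=[9.8360] v=[-0.6479]
Step 10: x=[9.8002] v=[-0.7154]
Step 11: x=[9.7611] v=[-0.7815]
Step 12: x=[9.7188] v=[-0.8461]
Step 13: x=[9.6733] v=[-0.9091]
Step 14: x=[9.6248] v=[-0.9703]
Step 15: x=[9.5733] v=[-1.0296]
Step 16: x=[9.5190] v=[-1.0869]
Step 17: x=[9.4619] v=[-1.1421]
Step 18: x=[9.4021] v=[-1.1951]
Step 19: x=[9.3398] v=[-1.2457]
Step 20: x=[9.2751] v=[-1.2939]
Step 21: x=[9.2081] v=[-1.3396]
Step 22: x=[9.1390] v=[-1.3827]
Step 23: x=[9.0678] v=[-1.4231]
Step 24: x=[8.9948] v=[-1.4607]
Step 25: x=[8.9200] v=[-1.4955]
Step 26: x=[8.8436] v=[-1.5274]
Step 27: x=[8.7658] v=[-1.5563]
Step 28: x=[8.6867] v=[-1.5822]
Step 29: x=[8.6065] v=[-1.6050]
Step 30: x=[8.5253] v=[-1.6247]
Step 31: x=[8.4432] v=[-1.6412]
Step 32: x=[8.3605] v=[-1.6545]
Step 33: x=[8.2773] v=[-1.6646]
Step 34: x=[8.1937] v=[-1.6715]
Step 35: x=[8.1099] v=[-1.6751]
Step 36: x=[8.0261] v=[-1.6755]
Step 37: x=[7.9425] v=[-1.6726]
Step 38: x=[7.8592] v=[-1.6665]
Step 39: x=[7.7763] v=[-1.6571]
Step 40: x=[7.6941] v=[-1.6445]
Step 41: x=[7.6127] v=[-1.6287]
Step 42: x=[7.5322] v=[-1.6098]
Step 43: x=[7.4528] v=[-1.5877]
Step 44: x=[7.3747] v=[-1.5625]
Step 45: x=[7.2980] v=[-1.5343]
Step 46: x=[7.2228] v=[-1.5031]
Step 47: x=[7.1494] v=[-1.4690]
Step 48: x=[7.0778] v=[-1.4320]
Step 49: x=[7.0082] v=[-1.3923]
Step 50: x=[6.9407] v=[-1.3498]
Step 51: x=[6.8755] v=[-1.3047]
Step 52: x=[6.8126] v=[-1.2571]
Step 53: x=[6.7523] v=[-1.2070]
Step 54: x=[6.6946] v=[-1.1546]
Step 55: x=[6.6396] v=[-1.0999]
Step 56: x=[6.5874] v=[-1.0431]
Step 57: x=[6.5382] v=[-0.9843]
Step 58: x=[6.4920] v=[-0.9236]
Step 59: x=[6.4489] v=[-0.8611]
Step 60: x=[6.4091] v=[-0.7969]
v[0] did not become non-negative within 60 steps; using fallback time=3.0000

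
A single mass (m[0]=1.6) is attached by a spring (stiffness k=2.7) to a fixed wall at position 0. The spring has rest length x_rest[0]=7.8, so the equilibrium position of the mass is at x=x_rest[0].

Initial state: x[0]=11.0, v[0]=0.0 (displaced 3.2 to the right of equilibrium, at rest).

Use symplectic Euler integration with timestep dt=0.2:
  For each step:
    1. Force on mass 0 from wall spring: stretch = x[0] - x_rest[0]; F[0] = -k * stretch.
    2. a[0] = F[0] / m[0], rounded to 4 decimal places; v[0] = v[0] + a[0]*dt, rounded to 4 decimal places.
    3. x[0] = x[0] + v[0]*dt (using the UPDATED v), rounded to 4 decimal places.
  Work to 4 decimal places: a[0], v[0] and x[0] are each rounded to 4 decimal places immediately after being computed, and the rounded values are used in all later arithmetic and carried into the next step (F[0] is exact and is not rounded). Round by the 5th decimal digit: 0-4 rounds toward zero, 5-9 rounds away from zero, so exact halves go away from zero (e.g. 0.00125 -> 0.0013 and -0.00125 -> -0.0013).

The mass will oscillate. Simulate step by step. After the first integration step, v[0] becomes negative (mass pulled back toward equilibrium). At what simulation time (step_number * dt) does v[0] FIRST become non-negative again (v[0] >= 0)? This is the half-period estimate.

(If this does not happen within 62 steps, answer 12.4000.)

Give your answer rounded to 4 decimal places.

Answer: 2.6000

Derivation:
Step 0: x=[11.0000] v=[0.0000]
Step 1: x=[10.7840] v=[-1.0800]
Step 2: x=[10.3666] v=[-2.0871]
Step 3: x=[9.7759] v=[-2.9533]
Step 4: x=[9.0519] v=[-3.6202]
Step 5: x=[8.2434] v=[-4.0427]
Step 6: x=[7.4049] v=[-4.1923]
Step 7: x=[6.5931] v=[-4.0590]
Step 8: x=[5.8628] v=[-3.6517]
Step 9: x=[5.2632] v=[-2.9979]
Step 10: x=[4.8349] v=[-2.1417]
Step 11: x=[4.6067] v=[-1.1410]
Step 12: x=[4.5940] v=[-0.0633]
Step 13: x=[4.7977] v=[1.0187]
First v>=0 after going negative at step 13, time=2.6000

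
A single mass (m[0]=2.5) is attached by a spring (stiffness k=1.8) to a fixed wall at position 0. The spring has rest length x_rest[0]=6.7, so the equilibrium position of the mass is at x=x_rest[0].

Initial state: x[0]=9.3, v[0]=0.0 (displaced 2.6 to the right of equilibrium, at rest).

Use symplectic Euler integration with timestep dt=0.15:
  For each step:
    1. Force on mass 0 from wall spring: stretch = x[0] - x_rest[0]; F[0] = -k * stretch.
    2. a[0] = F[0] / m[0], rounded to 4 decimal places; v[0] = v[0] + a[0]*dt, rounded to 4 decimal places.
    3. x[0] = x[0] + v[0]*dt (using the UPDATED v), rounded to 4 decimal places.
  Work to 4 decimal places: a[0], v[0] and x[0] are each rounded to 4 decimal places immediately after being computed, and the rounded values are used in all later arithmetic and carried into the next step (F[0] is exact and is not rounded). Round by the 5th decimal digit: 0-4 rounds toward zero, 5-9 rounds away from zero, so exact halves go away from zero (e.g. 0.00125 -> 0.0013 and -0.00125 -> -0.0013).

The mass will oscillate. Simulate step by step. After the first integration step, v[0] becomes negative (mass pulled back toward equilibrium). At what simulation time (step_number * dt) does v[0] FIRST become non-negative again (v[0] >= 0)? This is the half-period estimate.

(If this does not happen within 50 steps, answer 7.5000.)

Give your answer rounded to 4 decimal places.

Step 0: x=[9.3000] v=[0.0000]
Step 1: x=[9.2579] v=[-0.2808]
Step 2: x=[9.1743] v=[-0.5571]
Step 3: x=[9.0507] v=[-0.8243]
Step 4: x=[8.8890] v=[-1.0782]
Step 5: x=[8.6918] v=[-1.3146]
Step 6: x=[8.4623] v=[-1.5297]
Step 7: x=[8.2043] v=[-1.7200]
Step 8: x=[7.9219] v=[-1.8825]
Step 9: x=[7.6197] v=[-2.0145]
Step 10: x=[7.3026] v=[-2.1138]
Step 11: x=[6.9758] v=[-2.1789]
Step 12: x=[6.6445] v=[-2.2087]
Step 13: x=[6.3141] v=[-2.2027]
Step 14: x=[5.9900] v=[-2.1610]
Step 15: x=[5.6774] v=[-2.0843]
Step 16: x=[5.3813] v=[-1.9739]
Step 17: x=[5.1066] v=[-1.8315]
Step 18: x=[4.8577] v=[-1.6594]
Step 19: x=[4.6386] v=[-1.4604]
Step 20: x=[4.4529] v=[-1.2378]
Step 21: x=[4.3036] v=[-0.9951]
Step 22: x=[4.1932] v=[-0.7363]
Step 23: x=[4.1234] v=[-0.4656]
Step 24: x=[4.0953] v=[-0.1873]
Step 25: x=[4.1094] v=[0.0940]
First v>=0 after going negative at step 25, time=3.7500

Answer: 3.7500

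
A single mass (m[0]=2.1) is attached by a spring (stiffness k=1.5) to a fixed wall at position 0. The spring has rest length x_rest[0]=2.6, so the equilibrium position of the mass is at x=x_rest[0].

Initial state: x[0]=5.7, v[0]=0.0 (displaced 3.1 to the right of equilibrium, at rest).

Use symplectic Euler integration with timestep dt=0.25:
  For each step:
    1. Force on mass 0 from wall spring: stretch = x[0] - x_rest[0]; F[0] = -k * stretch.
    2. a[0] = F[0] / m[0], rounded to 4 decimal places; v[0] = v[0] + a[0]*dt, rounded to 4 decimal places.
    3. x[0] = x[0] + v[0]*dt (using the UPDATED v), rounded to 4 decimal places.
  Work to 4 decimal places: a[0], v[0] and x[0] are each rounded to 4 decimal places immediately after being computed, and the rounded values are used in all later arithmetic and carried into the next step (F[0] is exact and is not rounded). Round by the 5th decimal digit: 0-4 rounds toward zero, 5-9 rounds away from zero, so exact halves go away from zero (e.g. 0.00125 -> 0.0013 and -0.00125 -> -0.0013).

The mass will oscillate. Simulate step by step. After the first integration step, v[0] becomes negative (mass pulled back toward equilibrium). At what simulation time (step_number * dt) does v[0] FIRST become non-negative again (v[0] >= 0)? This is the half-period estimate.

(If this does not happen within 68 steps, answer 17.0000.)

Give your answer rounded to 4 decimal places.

Answer: 3.7500

Derivation:
Step 0: x=[5.7000] v=[0.0000]
Step 1: x=[5.5616] v=[-0.5536]
Step 2: x=[5.2910] v=[-1.0825]
Step 3: x=[4.9003] v=[-1.5630]
Step 4: x=[4.4069] v=[-1.9738]
Step 5: x=[3.8328] v=[-2.2965]
Step 6: x=[3.2036] v=[-2.5167]
Step 7: x=[2.5475] v=[-2.6245]
Step 8: x=[1.8937] v=[-2.6151]
Step 9: x=[1.2715] v=[-2.4890]
Step 10: x=[0.7086] v=[-2.2518]
Step 11: x=[0.2301] v=[-1.9141]
Step 12: x=[-0.1426] v=[-1.4909]
Step 13: x=[-0.3929] v=[-1.0012]
Step 14: x=[-0.5096] v=[-0.4668]
Step 15: x=[-0.4875] v=[0.0885]
First v>=0 after going negative at step 15, time=3.7500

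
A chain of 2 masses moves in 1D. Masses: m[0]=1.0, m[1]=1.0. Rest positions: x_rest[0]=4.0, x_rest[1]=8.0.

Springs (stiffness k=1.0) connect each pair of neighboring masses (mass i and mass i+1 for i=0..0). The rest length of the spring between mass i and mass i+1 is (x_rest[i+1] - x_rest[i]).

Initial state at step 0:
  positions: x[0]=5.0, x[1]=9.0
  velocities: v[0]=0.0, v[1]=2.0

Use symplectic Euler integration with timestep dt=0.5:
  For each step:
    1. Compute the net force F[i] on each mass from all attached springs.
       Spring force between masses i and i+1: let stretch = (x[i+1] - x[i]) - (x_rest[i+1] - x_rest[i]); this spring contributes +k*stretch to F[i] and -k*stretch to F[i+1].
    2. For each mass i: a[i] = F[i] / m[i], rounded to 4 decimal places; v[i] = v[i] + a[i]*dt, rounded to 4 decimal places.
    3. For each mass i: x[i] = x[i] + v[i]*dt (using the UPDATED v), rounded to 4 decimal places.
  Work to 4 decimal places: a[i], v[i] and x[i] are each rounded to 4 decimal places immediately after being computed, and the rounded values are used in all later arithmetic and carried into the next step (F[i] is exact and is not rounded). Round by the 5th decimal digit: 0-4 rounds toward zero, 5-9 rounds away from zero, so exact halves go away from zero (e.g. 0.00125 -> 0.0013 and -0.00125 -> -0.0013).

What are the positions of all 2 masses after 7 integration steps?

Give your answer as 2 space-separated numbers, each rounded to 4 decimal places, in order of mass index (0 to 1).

Step 0: x=[5.0000 9.0000] v=[0.0000 2.0000]
Step 1: x=[5.0000 10.0000] v=[0.0000 2.0000]
Step 2: x=[5.2500 10.7500] v=[0.5000 1.5000]
Step 3: x=[5.8750 11.1250] v=[1.2500 0.7500]
Step 4: x=[6.8125 11.1875] v=[1.8750 0.1250]
Step 5: x=[7.8438 11.1563] v=[2.0625 -0.0625]
Step 6: x=[8.7032 11.2970] v=[1.7188 0.2813]
Step 7: x=[9.2111 11.7892] v=[1.0157 0.9844]

Answer: 9.2111 11.7892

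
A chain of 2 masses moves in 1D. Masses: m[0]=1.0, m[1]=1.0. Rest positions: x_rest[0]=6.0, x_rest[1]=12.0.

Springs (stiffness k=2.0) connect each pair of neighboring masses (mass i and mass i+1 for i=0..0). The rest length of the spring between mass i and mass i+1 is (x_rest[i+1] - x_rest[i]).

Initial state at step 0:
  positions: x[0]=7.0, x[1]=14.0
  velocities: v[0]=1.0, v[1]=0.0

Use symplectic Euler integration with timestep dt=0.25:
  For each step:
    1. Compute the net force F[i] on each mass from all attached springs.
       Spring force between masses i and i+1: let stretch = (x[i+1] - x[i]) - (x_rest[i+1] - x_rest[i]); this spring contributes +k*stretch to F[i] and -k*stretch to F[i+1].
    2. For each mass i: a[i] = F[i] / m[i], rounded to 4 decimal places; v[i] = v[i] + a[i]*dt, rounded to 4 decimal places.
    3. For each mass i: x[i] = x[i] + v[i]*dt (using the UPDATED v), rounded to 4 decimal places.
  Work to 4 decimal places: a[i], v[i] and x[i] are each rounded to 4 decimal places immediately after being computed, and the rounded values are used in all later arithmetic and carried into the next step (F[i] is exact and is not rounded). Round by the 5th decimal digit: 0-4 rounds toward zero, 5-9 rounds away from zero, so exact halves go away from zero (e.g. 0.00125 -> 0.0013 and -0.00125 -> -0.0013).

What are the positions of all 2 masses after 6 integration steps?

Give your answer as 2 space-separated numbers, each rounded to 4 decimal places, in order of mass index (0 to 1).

Step 0: x=[7.0000 14.0000] v=[1.0000 0.0000]
Step 1: x=[7.3750 13.8750] v=[1.5000 -0.5000]
Step 2: x=[7.8125 13.6875] v=[1.7500 -0.7500]
Step 3: x=[8.2344 13.5156] v=[1.6875 -0.6875]
Step 4: x=[8.5664 13.4336] v=[1.3281 -0.3281]
Step 5: x=[8.7568 13.4932] v=[0.7617 0.2383]
Step 6: x=[8.7893 13.7107] v=[0.1299 0.8701]

Answer: 8.7893 13.7107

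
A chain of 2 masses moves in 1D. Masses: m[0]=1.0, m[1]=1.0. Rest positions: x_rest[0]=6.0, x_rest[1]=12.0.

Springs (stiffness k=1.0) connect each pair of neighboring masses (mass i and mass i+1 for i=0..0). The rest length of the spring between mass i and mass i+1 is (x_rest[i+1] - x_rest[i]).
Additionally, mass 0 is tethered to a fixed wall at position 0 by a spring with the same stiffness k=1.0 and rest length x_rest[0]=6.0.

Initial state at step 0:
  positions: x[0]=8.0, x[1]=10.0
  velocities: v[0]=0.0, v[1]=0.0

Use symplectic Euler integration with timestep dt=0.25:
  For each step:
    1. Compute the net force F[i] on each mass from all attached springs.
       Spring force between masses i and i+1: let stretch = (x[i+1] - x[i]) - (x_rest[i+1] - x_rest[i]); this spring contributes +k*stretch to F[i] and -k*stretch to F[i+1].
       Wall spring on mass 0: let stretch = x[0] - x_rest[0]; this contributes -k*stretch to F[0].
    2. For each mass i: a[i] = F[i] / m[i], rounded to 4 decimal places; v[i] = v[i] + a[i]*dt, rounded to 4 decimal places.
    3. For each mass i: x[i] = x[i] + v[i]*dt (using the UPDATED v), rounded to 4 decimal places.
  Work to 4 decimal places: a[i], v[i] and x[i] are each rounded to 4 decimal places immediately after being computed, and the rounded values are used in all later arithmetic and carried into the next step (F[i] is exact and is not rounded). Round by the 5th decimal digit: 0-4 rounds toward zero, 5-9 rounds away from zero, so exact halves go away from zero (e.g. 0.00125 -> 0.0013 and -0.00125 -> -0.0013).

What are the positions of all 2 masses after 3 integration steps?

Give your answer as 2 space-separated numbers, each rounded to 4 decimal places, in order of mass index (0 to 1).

Answer: 6.0523 11.3111

Derivation:
Step 0: x=[8.0000 10.0000] v=[0.0000 0.0000]
Step 1: x=[7.6250 10.2500] v=[-1.5000 1.0000]
Step 2: x=[6.9375 10.7110] v=[-2.7500 1.8438]
Step 3: x=[6.0523 11.3111] v=[-3.5410 2.4004]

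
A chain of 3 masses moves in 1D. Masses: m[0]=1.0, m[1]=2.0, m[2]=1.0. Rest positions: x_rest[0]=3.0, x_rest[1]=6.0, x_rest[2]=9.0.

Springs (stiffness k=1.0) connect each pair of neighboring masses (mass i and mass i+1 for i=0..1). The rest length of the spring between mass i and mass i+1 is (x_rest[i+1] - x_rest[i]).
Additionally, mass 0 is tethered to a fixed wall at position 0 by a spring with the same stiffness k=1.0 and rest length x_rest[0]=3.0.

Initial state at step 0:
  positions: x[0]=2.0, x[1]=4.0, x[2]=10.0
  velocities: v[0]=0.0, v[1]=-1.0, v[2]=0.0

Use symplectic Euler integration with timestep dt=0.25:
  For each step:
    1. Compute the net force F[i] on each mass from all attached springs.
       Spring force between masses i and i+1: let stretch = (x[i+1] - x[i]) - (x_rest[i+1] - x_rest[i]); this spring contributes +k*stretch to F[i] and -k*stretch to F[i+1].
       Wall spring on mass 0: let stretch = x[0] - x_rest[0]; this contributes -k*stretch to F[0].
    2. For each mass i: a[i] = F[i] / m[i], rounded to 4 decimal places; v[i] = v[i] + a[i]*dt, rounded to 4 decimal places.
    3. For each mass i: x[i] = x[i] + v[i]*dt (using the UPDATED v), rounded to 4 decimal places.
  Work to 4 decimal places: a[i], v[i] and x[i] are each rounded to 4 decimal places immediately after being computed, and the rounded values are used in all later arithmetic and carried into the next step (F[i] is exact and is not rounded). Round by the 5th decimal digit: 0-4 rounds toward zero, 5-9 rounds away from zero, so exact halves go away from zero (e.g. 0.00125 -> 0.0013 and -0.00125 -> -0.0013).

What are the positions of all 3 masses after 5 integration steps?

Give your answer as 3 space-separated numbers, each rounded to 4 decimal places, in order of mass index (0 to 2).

Step 0: x=[2.0000 4.0000 10.0000] v=[0.0000 -1.0000 0.0000]
Step 1: x=[2.0000 3.8750 9.8125] v=[0.0000 -0.5000 -0.7500]
Step 2: x=[1.9922 3.8770 9.4414] v=[-0.0313 0.0078 -1.4844]
Step 3: x=[1.9777 3.9940 8.9100] v=[-0.0582 0.4678 -2.1255]
Step 4: x=[1.9656 4.2016 8.2589] v=[-0.0486 0.8303 -2.6045]
Step 5: x=[1.9704 4.4661 7.5417] v=[0.0190 1.0580 -2.8688]

Answer: 1.9704 4.4661 7.5417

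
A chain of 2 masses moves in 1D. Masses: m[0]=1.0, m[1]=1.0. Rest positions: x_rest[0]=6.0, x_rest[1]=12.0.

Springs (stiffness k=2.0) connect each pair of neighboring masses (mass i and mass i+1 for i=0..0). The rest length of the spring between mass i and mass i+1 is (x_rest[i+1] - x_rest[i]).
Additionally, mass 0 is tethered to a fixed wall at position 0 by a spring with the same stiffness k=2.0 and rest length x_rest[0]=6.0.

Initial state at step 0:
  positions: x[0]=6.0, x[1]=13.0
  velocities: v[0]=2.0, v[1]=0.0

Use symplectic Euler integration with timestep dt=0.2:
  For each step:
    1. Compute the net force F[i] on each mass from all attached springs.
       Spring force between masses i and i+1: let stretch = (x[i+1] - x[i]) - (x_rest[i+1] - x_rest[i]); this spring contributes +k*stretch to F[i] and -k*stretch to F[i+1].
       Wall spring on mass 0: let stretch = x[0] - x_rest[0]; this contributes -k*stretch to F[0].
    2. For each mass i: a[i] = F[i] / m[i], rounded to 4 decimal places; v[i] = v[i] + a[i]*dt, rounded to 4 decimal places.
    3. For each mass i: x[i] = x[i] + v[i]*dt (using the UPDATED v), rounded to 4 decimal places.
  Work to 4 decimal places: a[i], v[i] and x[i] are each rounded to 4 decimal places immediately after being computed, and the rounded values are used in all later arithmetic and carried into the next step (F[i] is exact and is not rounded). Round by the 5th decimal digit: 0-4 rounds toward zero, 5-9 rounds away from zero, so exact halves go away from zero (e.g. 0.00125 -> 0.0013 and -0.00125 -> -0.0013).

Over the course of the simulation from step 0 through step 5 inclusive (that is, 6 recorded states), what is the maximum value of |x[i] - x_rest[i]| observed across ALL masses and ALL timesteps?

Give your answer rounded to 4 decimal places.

Step 0: x=[6.0000 13.0000] v=[2.0000 0.0000]
Step 1: x=[6.4800 12.9200] v=[2.4000 -0.4000]
Step 2: x=[6.9568 12.8048] v=[2.3840 -0.5760]
Step 3: x=[7.3449 12.7018] v=[1.9405 -0.5152]
Step 4: x=[7.5740 12.6502] v=[1.1453 -0.2580]
Step 5: x=[7.6032 12.6725] v=[0.1462 0.1115]
Max displacement = 1.6032

Answer: 1.6032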